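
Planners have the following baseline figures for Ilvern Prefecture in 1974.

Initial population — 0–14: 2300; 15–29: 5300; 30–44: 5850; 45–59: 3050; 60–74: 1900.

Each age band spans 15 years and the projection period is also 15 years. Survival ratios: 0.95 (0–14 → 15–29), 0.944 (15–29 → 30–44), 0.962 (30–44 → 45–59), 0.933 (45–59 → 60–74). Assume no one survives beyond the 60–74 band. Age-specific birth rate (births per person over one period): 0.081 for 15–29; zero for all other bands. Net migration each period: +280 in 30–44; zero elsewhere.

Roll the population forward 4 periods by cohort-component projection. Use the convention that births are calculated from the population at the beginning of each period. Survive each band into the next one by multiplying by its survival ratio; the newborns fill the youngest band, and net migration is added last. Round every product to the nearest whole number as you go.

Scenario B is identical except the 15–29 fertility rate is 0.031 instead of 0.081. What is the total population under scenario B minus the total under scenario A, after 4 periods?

After projecting period 1:
Births: 5300 × 0.081 = 429
15–29: 2300 × 0.95 = 2185
30–44: 5300 × 0.944 = 5003
45–59: 5850 × 0.962 = 5628
60–74: 3050 × 0.933 = 2846
Net migration: 30–44 + 280 → 5283
Population now: 0–14=429, 15–29=2185, 30–44=5283, 45–59=5628, 60–74=2846
After projecting period 2:
Births: 2185 × 0.081 = 177
15–29: 429 × 0.95 = 408
30–44: 2185 × 0.944 = 2063
45–59: 5283 × 0.962 = 5082
60–74: 5628 × 0.933 = 5251
Net migration: 30–44 + 280 → 2343
Population now: 0–14=177, 15–29=408, 30–44=2343, 45–59=5082, 60–74=5251
After projecting period 3:
Births: 408 × 0.081 = 33
15–29: 177 × 0.95 = 168
30–44: 408 × 0.944 = 385
45–59: 2343 × 0.962 = 2254
60–74: 5082 × 0.933 = 4742
Net migration: 30–44 + 280 → 665
Population now: 0–14=33, 15–29=168, 30–44=665, 45–59=2254, 60–74=4742
After projecting period 4:
Births: 168 × 0.081 = 14
15–29: 33 × 0.95 = 31
30–44: 168 × 0.944 = 159
45–59: 665 × 0.962 = 640
60–74: 2254 × 0.933 = 2103
Net migration: 30–44 + 280 → 439
Population now: 0–14=14, 15–29=31, 30–44=439, 45–59=640, 60–74=2103
Scenario A total after 4 periods: 3227
Scenario B projection —
After projecting period 1:
Births: 5300 × 0.031 = 164
15–29: 2300 × 0.95 = 2185
30–44: 5300 × 0.944 = 5003
45–59: 5850 × 0.962 = 5628
60–74: 3050 × 0.933 = 2846
Net migration: 30–44 + 280 → 5283
Population now: 0–14=164, 15–29=2185, 30–44=5283, 45–59=5628, 60–74=2846
After projecting period 2:
Births: 2185 × 0.031 = 68
15–29: 164 × 0.95 = 156
30–44: 2185 × 0.944 = 2063
45–59: 5283 × 0.962 = 5082
60–74: 5628 × 0.933 = 5251
Net migration: 30–44 + 280 → 2343
Population now: 0–14=68, 15–29=156, 30–44=2343, 45–59=5082, 60–74=5251
After projecting period 3:
Births: 156 × 0.031 = 5
15–29: 68 × 0.95 = 65
30–44: 156 × 0.944 = 147
45–59: 2343 × 0.962 = 2254
60–74: 5082 × 0.933 = 4742
Net migration: 30–44 + 280 → 427
Population now: 0–14=5, 15–29=65, 30–44=427, 45–59=2254, 60–74=4742
After projecting period 4:
Births: 65 × 0.031 = 2
15–29: 5 × 0.95 = 5
30–44: 65 × 0.944 = 61
45–59: 427 × 0.962 = 411
60–74: 2254 × 0.933 = 2103
Net migration: 30–44 + 280 → 341
Population now: 0–14=2, 15–29=5, 30–44=341, 45–59=411, 60–74=2103
Scenario B total after 4 periods: 2862
Difference B − A = 2862 − 3227 = -365

-365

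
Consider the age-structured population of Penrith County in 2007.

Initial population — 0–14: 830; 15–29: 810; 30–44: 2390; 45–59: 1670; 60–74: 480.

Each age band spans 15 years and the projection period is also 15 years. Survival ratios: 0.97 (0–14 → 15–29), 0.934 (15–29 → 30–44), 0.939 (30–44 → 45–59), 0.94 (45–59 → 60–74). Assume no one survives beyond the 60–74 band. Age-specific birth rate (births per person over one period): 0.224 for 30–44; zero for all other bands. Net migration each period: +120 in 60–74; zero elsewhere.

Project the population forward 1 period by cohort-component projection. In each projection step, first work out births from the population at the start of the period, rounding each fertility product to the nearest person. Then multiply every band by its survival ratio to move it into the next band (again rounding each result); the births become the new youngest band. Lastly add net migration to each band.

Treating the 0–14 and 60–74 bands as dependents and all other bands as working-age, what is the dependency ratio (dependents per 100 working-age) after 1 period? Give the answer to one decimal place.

After projecting period 1:
Births: 2390 * 0.224 = 535
15–29: 830 * 0.97 = 805
30–44: 810 * 0.934 = 757
45–59: 2390 * 0.939 = 2244
60–74: 1670 * 0.94 = 1570
Net migration: 60–74 + 120 → 1690
Giving 535 / 805 / 757 / 2244 / 1690.
Dependents (band 0–14 + band 60–74) = 535 + 1690 = 2225; working-age = 3806; ratio = 2225/3806 × 100 = 58.5

58.5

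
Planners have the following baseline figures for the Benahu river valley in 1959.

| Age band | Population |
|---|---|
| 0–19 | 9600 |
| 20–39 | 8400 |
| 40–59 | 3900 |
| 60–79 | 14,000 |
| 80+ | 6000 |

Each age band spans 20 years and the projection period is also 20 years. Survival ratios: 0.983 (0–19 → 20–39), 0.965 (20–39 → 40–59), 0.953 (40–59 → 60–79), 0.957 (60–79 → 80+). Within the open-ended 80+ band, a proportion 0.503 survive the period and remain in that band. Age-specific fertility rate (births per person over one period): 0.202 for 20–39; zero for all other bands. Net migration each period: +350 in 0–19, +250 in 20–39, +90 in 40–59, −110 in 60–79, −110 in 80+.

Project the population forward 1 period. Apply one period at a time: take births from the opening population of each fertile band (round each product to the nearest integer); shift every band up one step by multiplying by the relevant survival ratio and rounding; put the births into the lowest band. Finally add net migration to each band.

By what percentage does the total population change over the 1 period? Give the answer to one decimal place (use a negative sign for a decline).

(Groups numbered youngest = 1 to oldest = 5.)
— Period 1 —
Births: 8400 * 0.202 = 1697
Group 2: 9600 * 0.983 = 9437
Group 3: 8400 * 0.965 = 8106
Group 4: 3900 * 0.953 = 3717
Group 5: 14000 * 0.957 + 6000 * 0.503 = 13398 + 3018 = 16416
Net migration: Group 1 + 350 → 2047; Group 2 + 250 → 9687; Group 3 + 90 → 8196; Group 4 − 110 → 3607; Group 5 − 110 → 16306
End of period: [2047, 9687, 8196, 3607, 16306]
Total: 41900 → 39843; change = -2057; percentage change = -4.9%

-4.9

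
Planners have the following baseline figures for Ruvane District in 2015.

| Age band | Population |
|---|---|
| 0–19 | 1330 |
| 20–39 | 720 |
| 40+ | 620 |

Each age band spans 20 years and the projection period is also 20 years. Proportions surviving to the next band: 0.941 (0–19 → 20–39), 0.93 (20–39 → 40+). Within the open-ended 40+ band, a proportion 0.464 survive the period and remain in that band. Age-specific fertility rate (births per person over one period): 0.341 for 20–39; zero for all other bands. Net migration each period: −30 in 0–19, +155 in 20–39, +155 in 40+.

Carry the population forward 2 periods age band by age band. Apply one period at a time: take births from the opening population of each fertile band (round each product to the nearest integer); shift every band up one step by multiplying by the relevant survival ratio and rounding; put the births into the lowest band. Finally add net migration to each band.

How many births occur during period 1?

246

After projecting period 1:
Births: 720 × 0.341 = 246
20–39: 1330 × 0.941 = 1252
40+: 720 × 0.93 + 620 × 0.464 = 670 + 288 = 958
Net migration: 0–19 − 30 → 216; 20–39 + 155 → 1407; 40+ + 155 → 1113
Giving 216 / 1407 / 1113.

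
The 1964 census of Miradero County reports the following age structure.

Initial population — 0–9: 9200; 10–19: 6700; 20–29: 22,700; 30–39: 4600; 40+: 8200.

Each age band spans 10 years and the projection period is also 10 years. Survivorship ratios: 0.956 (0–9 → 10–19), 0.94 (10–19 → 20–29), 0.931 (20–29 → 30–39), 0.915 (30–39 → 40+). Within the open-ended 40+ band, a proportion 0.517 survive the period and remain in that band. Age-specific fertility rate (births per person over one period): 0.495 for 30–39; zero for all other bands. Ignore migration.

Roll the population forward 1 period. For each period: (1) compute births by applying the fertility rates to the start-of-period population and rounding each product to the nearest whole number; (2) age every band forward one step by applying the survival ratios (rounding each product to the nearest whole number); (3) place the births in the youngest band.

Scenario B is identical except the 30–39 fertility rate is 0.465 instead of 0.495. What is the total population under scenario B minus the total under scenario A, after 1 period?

Period 1:
Births: 4600 × 0.495 = 2277
10–19: 9200 × 0.956 = 8795
20–29: 6700 × 0.94 = 6298
30–39: 22700 × 0.931 = 21134
40+: 4600 × 0.915 + 8200 × 0.517 = 4209 + 4239 = 8448
→ [2277, 8795, 6298, 21134, 8448]
Scenario A total after 1 period: 46952
Scenario B projection —
Period 1:
Births: 4600 × 0.465 = 2139
10–19: 9200 × 0.956 = 8795
20–29: 6700 × 0.94 = 6298
30–39: 22700 × 0.931 = 21134
40+: 4600 × 0.915 + 8200 × 0.517 = 4209 + 4239 = 8448
→ [2139, 8795, 6298, 21134, 8448]
Scenario B total after 1 period: 46814
Difference B − A = 46814 − 46952 = -138

-138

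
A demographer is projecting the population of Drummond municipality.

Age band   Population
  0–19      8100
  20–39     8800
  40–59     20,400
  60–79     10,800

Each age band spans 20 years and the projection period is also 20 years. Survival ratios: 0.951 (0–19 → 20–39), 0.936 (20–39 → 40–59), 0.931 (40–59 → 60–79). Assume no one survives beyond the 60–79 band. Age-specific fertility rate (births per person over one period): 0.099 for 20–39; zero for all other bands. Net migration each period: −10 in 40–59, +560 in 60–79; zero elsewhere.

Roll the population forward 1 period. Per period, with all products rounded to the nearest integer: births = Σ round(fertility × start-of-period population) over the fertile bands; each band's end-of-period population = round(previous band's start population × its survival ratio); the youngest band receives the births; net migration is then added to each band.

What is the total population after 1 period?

36353

Call the groups 1 to 4, youngest first.
After projecting period 1:
Births: 8800 × 0.099 = 871
Group 2: 8100 × 0.951 = 7703
Group 3: 8800 × 0.936 = 8237
Group 4: 20400 × 0.931 = 18992
Net migration: Group 3 − 10 → 8227; Group 4 + 560 → 19552
Population now: 0–19=871, 20–39=7703, 40–59=8227, 60–79=19552
Total after period 1: 871 + 7703 + 8227 + 19552 = 36353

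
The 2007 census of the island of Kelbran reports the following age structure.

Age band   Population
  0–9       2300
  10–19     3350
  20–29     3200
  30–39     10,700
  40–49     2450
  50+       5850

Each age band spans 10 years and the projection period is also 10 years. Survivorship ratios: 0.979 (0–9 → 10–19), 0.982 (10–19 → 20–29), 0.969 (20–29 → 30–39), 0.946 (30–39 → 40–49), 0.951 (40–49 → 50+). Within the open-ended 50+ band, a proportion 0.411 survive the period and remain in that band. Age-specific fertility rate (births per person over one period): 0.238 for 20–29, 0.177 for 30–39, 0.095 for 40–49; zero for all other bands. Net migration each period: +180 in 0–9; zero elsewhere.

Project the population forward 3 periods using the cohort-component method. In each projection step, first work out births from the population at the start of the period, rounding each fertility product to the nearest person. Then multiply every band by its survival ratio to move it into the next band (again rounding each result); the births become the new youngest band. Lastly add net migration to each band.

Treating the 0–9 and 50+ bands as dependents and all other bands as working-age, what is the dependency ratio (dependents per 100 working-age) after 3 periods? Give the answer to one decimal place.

86.4

— Period 1 —
Births: 3200 × 0.238 = 762, 10700 × 0.177 = 1894, 2450 × 0.095 = 233 — total 2889
10–19: 2300 × 0.979 = 2252
20–29: 3350 × 0.982 = 3290
30–39: 3200 × 0.969 = 3101
40–49: 10700 × 0.946 = 10122
50+: 2450 × 0.951 + 5850 × 0.411 = 2330 + 2404 = 4734
Net migration: 0–9 + 180 → 3069
Population now: 0–9=3069, 10–19=2252, 20–29=3290, 30–39=3101, 40–49=10122, 50+=4734
— Period 2 —
Births: 3290 × 0.238 = 783, 3101 × 0.177 = 549, 10122 × 0.095 = 962 — total 2294
10–19: 3069 × 0.979 = 3005
20–29: 2252 × 0.982 = 2211
30–39: 3290 × 0.969 = 3188
40–49: 3101 × 0.946 = 2934
50+: 10122 × 0.951 + 4734 × 0.411 = 9626 + 1946 = 11572
Net migration: 0–9 + 180 → 2474
Population now: 0–9=2474, 10–19=3005, 20–29=2211, 30–39=3188, 40–49=2934, 50+=11572
— Period 3 —
Births: 2211 × 0.238 = 526, 3188 × 0.177 = 564, 2934 × 0.095 = 279 — total 1369
10–19: 2474 × 0.979 = 2422
20–29: 3005 × 0.982 = 2951
30–39: 2211 × 0.969 = 2142
40–49: 3188 × 0.946 = 3016
50+: 2934 × 0.951 + 11572 × 0.411 = 2790 + 4756 = 7546
Net migration: 0–9 + 180 → 1549
Population now: 0–9=1549, 10–19=2422, 20–29=2951, 30–39=2142, 40–49=3016, 50+=7546
Dependents (band 0–9 + band 50+) = 1549 + 7546 = 9095; working-age = 10531; ratio = 9095/10531 × 100 = 86.4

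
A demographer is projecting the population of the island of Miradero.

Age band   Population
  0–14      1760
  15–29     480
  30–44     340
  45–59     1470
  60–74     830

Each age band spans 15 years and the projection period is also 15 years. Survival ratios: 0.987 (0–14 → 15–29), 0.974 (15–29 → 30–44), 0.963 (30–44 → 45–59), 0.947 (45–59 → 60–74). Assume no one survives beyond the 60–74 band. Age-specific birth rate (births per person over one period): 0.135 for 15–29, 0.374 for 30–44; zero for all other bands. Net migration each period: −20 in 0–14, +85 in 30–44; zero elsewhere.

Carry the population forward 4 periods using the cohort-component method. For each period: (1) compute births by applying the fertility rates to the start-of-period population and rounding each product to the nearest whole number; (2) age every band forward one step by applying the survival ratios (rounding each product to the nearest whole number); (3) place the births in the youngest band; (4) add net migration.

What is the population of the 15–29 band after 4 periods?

Period 1:
Births: 480 * 0.135 = 65 ; 340 * 0.374 = 127 ⇒ total 192
15–29: 1760 * 0.987 = 1737
30–44: 480 * 0.974 = 468
45–59: 340 * 0.963 = 327
60–74: 1470 * 0.947 = 1392
Net migration: 0–14 − 20 → 172; 30–44 + 85 → 553
End of period: [172, 1737, 553, 327, 1392]
Period 2:
Births: 1737 * 0.135 = 234 ; 553 * 0.374 = 207 ⇒ total 441
15–29: 172 * 0.987 = 170
30–44: 1737 * 0.974 = 1692
45–59: 553 * 0.963 = 533
60–74: 327 * 0.947 = 310
Net migration: 0–14 − 20 → 421; 30–44 + 85 → 1777
End of period: [421, 170, 1777, 533, 310]
Period 3:
Births: 170 * 0.135 = 23 ; 1777 * 0.374 = 665 ⇒ total 688
15–29: 421 * 0.987 = 416
30–44: 170 * 0.974 = 166
45–59: 1777 * 0.963 = 1711
60–74: 533 * 0.947 = 505
Net migration: 0–14 − 20 → 668; 30–44 + 85 → 251
End of period: [668, 416, 251, 1711, 505]
Period 4:
Births: 416 * 0.135 = 56 ; 251 * 0.374 = 94 ⇒ total 150
15–29: 668 * 0.987 = 659
30–44: 416 * 0.974 = 405
45–59: 251 * 0.963 = 242
60–74: 1711 * 0.947 = 1620
Net migration: 0–14 − 20 → 130; 30–44 + 85 → 490
End of period: [130, 659, 490, 242, 1620]

659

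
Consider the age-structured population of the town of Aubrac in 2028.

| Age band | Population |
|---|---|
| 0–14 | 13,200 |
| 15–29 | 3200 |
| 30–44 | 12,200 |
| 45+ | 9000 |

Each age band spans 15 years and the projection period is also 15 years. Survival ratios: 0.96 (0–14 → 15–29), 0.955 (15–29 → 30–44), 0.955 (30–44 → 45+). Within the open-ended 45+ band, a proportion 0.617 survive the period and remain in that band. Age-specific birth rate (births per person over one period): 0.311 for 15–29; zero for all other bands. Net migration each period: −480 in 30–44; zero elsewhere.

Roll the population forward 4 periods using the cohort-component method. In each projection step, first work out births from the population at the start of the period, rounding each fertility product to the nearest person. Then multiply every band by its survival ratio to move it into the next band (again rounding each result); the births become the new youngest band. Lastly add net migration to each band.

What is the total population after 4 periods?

16833

— Period 1 —
Births: 3200 × 0.311 = 995
15–29: 13200 × 0.96 = 12672
30–44: 3200 × 0.955 = 3056
45+: 12200 × 0.955 + 9000 × 0.617 = 11651 + 5553 = 17204
Net migration: 30–44 − 480 → 2576
Giving 995 / 12672 / 2576 / 17204.
— Period 2 —
Births: 12672 × 0.311 = 3941
15–29: 995 × 0.96 = 955
30–44: 12672 × 0.955 = 12102
45+: 2576 × 0.955 + 17204 × 0.617 = 2460 + 10615 = 13075
Net migration: 30–44 − 480 → 11622
Giving 3941 / 955 / 11622 / 13075.
— Period 3 —
Births: 955 × 0.311 = 297
15–29: 3941 × 0.96 = 3783
30–44: 955 × 0.955 = 912
45+: 11622 × 0.955 + 13075 × 0.617 = 11099 + 8067 = 19166
Net migration: 30–44 − 480 → 432
Giving 297 / 3783 / 432 / 19166.
— Period 4 —
Births: 3783 × 0.311 = 1177
15–29: 297 × 0.96 = 285
30–44: 3783 × 0.955 = 3613
45+: 432 × 0.955 + 19166 × 0.617 = 413 + 11825 = 12238
Net migration: 30–44 − 480 → 3133
Giving 1177 / 285 / 3133 / 12238.
Total after period 4: 1177 + 285 + 3133 + 12238 = 16833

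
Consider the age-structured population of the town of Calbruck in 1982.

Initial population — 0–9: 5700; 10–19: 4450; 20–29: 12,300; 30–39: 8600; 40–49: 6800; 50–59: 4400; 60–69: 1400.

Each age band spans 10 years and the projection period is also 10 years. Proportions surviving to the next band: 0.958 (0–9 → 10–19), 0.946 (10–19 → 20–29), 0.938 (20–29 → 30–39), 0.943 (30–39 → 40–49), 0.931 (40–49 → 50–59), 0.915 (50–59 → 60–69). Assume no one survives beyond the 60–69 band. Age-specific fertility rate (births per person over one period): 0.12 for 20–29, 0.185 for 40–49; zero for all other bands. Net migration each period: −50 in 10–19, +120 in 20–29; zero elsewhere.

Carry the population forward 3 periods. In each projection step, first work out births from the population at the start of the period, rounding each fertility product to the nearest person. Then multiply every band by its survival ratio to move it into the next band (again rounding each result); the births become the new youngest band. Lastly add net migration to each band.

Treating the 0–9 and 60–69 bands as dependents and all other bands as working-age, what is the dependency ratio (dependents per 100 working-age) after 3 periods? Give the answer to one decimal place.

41.0

Call the groups 1 to 7, youngest first.
— Period 1 —
Births: 12300 * 0.12 = 1476  |  6800 * 0.185 = 1258 — total 2734
Group 2: 5700 * 0.958 = 5461
Group 3: 4450 * 0.946 = 4210
Group 4: 12300 * 0.938 = 11537
Group 5: 8600 * 0.943 = 8110
Group 6: 6800 * 0.931 = 6331
Group 7: 4400 * 0.915 = 4026
Net migration: Group 2 − 50 → 5411; Group 3 + 120 → 4330
Giving 2734 / 5411 / 4330 / 11537 / 8110 / 6331 / 4026.
— Period 2 —
Births: 4330 * 0.12 = 520  |  8110 * 0.185 = 1500 — total 2020
Group 2: 2734 * 0.958 = 2619
Group 3: 5411 * 0.946 = 5119
Group 4: 4330 * 0.938 = 4062
Group 5: 11537 * 0.943 = 10879
Group 6: 8110 * 0.931 = 7550
Group 7: 6331 * 0.915 = 5793
Net migration: Group 2 − 50 → 2569; Group 3 + 120 → 5239
Giving 2020 / 2569 / 5239 / 4062 / 10879 / 7550 / 5793.
— Period 3 —
Births: 5239 * 0.12 = 629  |  10879 * 0.185 = 2013 — total 2642
Group 2: 2020 * 0.958 = 1935
Group 3: 2569 * 0.946 = 2430
Group 4: 5239 * 0.938 = 4914
Group 5: 4062 * 0.943 = 3830
Group 6: 10879 * 0.931 = 10128
Group 7: 7550 * 0.915 = 6908
Net migration: Group 2 − 50 → 1885; Group 3 + 120 → 2550
Giving 2642 / 1885 / 2550 / 4914 / 3830 / 10128 / 6908.
Dependents (band 0–9 + band 60–69) = 2642 + 6908 = 9550; working-age = 23307; ratio = 9550/23307 × 100 = 41.0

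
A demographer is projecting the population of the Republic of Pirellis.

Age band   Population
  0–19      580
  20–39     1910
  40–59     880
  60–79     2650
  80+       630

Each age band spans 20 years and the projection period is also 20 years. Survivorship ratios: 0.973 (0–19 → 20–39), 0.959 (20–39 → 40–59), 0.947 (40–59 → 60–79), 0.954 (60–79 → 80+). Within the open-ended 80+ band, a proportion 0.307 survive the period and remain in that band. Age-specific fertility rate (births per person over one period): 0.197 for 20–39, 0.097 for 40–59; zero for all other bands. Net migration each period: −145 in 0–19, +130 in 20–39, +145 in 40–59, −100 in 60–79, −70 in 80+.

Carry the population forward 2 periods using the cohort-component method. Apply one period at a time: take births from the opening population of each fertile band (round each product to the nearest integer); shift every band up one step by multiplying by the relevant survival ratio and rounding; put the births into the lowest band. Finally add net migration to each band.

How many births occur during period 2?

329

Call the groups 1 to 5, youngest first.
[period 1]
Births: 1910 * 0.197 = 376, 880 * 0.097 = 85 — total 461
Group 2: 580 * 0.973 = 564
Group 3: 1910 * 0.959 = 1832
Group 4: 880 * 0.947 = 833
Group 5: 2650 * 0.954 + 630 * 0.307 = 2528 + 193 = 2721
Net migration: Group 1 − 145 → 316; Group 2 + 130 → 694; Group 3 + 145 → 1977; Group 4 − 100 → 733; Group 5 − 70 → 2651
→ [316, 694, 1977, 733, 2651]
[period 2]
Births: 694 * 0.197 = 137, 1977 * 0.097 = 192 — total 329
Group 2: 316 * 0.973 = 307
Group 3: 694 * 0.959 = 666
Group 4: 1977 * 0.947 = 1872
Group 5: 733 * 0.954 + 2651 * 0.307 = 699 + 814 = 1513
Net migration: Group 1 − 145 → 184; Group 2 + 130 → 437; Group 3 + 145 → 811; Group 4 − 100 → 1772; Group 5 − 70 → 1443
→ [184, 437, 811, 1772, 1443]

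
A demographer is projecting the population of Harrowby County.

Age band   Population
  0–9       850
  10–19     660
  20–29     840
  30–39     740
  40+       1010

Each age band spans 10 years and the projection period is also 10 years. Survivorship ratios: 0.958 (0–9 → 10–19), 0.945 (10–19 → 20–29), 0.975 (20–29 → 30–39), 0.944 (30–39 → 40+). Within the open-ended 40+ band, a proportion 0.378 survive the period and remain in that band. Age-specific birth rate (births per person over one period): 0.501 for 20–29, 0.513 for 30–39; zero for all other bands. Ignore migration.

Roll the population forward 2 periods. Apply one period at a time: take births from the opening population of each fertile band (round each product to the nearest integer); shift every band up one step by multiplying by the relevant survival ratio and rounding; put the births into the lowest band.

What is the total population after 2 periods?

4059

[period 1]
Births: 840 × 0.501 = 421  |  740 × 0.513 = 380 → total 801
10–19: 850 × 0.958 = 814
20–29: 660 × 0.945 = 624
30–39: 840 × 0.975 = 819
40+: 740 × 0.944 + 1010 × 0.378 = 699 + 382 = 1081
Giving 801 / 814 / 624 / 819 / 1081.
[period 2]
Births: 624 × 0.501 = 313  |  819 × 0.513 = 420 → total 733
10–19: 801 × 0.958 = 767
20–29: 814 × 0.945 = 769
30–39: 624 × 0.975 = 608
40+: 819 × 0.944 + 1081 × 0.378 = 773 + 409 = 1182
Giving 733 / 767 / 769 / 608 / 1182.
Total after period 2: 733 + 767 + 769 + 608 + 1182 = 4059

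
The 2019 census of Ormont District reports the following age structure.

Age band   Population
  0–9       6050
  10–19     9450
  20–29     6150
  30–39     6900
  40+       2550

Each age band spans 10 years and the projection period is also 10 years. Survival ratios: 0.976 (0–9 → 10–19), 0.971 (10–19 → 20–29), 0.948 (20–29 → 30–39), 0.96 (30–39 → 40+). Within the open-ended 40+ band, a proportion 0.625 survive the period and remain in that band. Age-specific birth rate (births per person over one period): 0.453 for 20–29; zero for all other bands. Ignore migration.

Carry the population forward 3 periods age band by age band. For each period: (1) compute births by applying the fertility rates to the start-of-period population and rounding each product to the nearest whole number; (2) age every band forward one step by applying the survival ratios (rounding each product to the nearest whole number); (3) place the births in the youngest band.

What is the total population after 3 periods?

Numbering the bands 1..5 from youngest to oldest:
Period 1.
Births: 6150 × 0.453 = 2786
Band 2: 6050 × 0.976 = 5905
Band 3: 9450 × 0.971 = 9176
Band 4: 6150 × 0.948 = 5830
Band 5: 6900 × 0.96 + 2550 × 0.625 = 6624 + 1594 = 8218
Giving 2786 / 5905 / 9176 / 5830 / 8218.
Period 2.
Births: 9176 × 0.453 = 4157
Band 2: 2786 × 0.976 = 2719
Band 3: 5905 × 0.971 = 5734
Band 4: 9176 × 0.948 = 8699
Band 5: 5830 × 0.96 + 8218 × 0.625 = 5597 + 5136 = 10733
Giving 4157 / 2719 / 5734 / 8699 / 10733.
Period 3.
Births: 5734 × 0.453 = 2598
Band 2: 4157 × 0.976 = 4057
Band 3: 2719 × 0.971 = 2640
Band 4: 5734 × 0.948 = 5436
Band 5: 8699 × 0.96 + 10733 × 0.625 = 8351 + 6708 = 15059
Giving 2598 / 4057 / 2640 / 5436 / 15059.
Total after period 3: 2598 + 4057 + 2640 + 5436 + 15059 = 29790

29790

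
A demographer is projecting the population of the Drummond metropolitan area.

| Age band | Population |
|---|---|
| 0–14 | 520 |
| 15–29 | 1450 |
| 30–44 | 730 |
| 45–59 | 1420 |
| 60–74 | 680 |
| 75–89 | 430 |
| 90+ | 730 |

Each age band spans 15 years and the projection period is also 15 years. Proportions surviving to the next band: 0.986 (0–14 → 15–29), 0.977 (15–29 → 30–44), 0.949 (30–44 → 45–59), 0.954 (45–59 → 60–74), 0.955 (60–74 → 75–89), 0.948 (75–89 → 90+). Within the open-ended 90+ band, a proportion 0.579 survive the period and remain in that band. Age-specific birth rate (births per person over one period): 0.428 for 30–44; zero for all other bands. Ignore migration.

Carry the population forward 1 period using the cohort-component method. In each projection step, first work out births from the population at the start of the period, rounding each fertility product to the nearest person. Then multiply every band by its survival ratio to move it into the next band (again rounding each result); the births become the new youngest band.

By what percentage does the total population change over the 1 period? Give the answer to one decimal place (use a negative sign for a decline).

-3.2

Let band 1 be 0–14 through band 7 = 90+.
After projecting period 1:
Births: 730 × 0.428 = 312
Band 2: 520 × 0.986 = 513
Band 3: 1450 × 0.977 = 1417
Band 4: 730 × 0.949 = 693
Band 5: 1420 × 0.954 = 1355
Band 6: 680 × 0.955 = 649
Band 7: 430 × 0.948 + 730 × 0.579 = 408 + 423 = 831
Population now: 0–14=312, 15–29=513, 30–44=1417, 45–59=693, 60–74=1355, 75–89=649, 90+=831
Total: 5960 → 5770; change = -190; percentage change = -3.2%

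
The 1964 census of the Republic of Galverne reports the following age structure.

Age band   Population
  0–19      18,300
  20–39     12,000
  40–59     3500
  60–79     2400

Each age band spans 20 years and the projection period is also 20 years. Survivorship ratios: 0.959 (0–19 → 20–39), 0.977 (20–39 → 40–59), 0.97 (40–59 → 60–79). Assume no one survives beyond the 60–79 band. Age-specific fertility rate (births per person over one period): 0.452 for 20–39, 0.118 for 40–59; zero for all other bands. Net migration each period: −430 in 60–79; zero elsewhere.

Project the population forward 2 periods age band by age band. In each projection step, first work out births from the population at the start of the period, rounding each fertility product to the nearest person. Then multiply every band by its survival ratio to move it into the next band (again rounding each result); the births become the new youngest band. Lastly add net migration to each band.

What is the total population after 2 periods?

43002

Period 1:
Births: 12000 × 0.452 = 5424, 3500 × 0.118 = 413 → total 5837
20–39: 18300 × 0.959 = 17550
40–59: 12000 × 0.977 = 11724
60–79: 3500 × 0.97 = 3395
Net migration: 60–79 − 430 → 2965
Population now: 0–19=5837, 20–39=17550, 40–59=11724, 60–79=2965
Period 2:
Births: 17550 × 0.452 = 7933, 11724 × 0.118 = 1383 → total 9316
20–39: 5837 × 0.959 = 5598
40–59: 17550 × 0.977 = 17146
60–79: 11724 × 0.97 = 11372
Net migration: 60–79 − 430 → 10942
Population now: 0–19=9316, 20–39=5598, 40–59=17146, 60–79=10942
Total after period 2: 9316 + 5598 + 17146 + 10942 = 43002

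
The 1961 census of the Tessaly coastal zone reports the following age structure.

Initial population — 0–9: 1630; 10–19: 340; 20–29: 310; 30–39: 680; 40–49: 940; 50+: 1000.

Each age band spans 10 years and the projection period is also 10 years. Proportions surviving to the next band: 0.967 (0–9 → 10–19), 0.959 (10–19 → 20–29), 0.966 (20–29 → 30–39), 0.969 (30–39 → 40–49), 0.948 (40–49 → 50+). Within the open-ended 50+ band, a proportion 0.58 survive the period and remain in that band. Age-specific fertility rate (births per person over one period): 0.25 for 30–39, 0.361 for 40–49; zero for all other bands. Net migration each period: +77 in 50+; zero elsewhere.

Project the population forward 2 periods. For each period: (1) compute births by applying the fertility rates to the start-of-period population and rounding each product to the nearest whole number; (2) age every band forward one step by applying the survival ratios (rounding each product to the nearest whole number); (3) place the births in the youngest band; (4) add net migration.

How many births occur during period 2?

313

After projecting period 1:
Births: 680 × 0.25 = 170  |  940 × 0.361 = 339 ⇒ total 509
10–19: 1630 × 0.967 = 1576
20–29: 340 × 0.959 = 326
30–39: 310 × 0.966 = 299
40–49: 680 × 0.969 = 659
50+: 940 × 0.948 + 1000 × 0.58 = 891 + 580 = 1471
Net migration: 50+ + 77 → 1548
Giving 509 / 1576 / 326 / 299 / 659 / 1548.
After projecting period 2:
Births: 299 × 0.25 = 75  |  659 × 0.361 = 238 ⇒ total 313
10–19: 509 × 0.967 = 492
20–29: 1576 × 0.959 = 1511
30–39: 326 × 0.966 = 315
40–49: 299 × 0.969 = 290
50+: 659 × 0.948 + 1548 × 0.58 = 625 + 898 = 1523
Net migration: 50+ + 77 → 1600
Giving 313 / 492 / 1511 / 315 / 290 / 1600.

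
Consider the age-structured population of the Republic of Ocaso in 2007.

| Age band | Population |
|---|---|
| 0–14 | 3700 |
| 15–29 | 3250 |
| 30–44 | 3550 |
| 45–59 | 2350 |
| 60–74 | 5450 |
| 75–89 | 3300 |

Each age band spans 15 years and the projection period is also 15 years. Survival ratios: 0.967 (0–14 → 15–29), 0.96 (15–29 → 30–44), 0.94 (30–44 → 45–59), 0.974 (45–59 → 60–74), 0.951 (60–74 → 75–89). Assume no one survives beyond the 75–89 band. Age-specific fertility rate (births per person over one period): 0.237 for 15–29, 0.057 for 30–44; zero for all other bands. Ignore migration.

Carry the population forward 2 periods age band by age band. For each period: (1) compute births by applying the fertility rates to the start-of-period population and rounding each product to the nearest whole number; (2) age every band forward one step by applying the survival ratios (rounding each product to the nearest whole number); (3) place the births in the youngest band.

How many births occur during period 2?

1026

Period 1:
Births: 3250 × 0.237 = 770, 3550 × 0.057 = 202 — total 972
15–29: 3700 × 0.967 = 3578
30–44: 3250 × 0.96 = 3120
45–59: 3550 × 0.94 = 3337
60–74: 2350 × 0.974 = 2289
75–89: 5450 × 0.951 = 5183
End of period: [972, 3578, 3120, 3337, 2289, 5183]
Period 2:
Births: 3578 × 0.237 = 848, 3120 × 0.057 = 178 — total 1026
15–29: 972 × 0.967 = 940
30–44: 3578 × 0.96 = 3435
45–59: 3120 × 0.94 = 2933
60–74: 3337 × 0.974 = 3250
75–89: 2289 × 0.951 = 2177
End of period: [1026, 940, 3435, 2933, 3250, 2177]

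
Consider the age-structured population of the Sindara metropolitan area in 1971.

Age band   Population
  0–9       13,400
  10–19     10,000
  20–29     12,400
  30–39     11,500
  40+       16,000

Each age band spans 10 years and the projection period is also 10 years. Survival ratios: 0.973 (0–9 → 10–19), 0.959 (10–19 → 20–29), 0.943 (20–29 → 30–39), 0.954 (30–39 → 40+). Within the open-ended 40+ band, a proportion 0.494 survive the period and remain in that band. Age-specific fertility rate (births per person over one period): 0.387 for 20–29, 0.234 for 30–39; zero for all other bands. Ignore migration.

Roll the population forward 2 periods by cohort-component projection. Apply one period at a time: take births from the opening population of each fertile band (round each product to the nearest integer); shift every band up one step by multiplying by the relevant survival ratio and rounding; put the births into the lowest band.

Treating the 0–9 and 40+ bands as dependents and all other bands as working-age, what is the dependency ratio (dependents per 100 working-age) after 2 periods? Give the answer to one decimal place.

— Period 1 —
Births: 12400 × 0.387 = 4799  |  11500 × 0.234 = 2691 → 7490
10–19: 13400 × 0.973 = 13038
20–29: 10000 × 0.959 = 9590
30–39: 12400 × 0.943 = 11693
40+: 11500 × 0.954 + 16000 × 0.494 = 10971 + 7904 = 18875
End of period: [7490, 13038, 9590, 11693, 18875]
— Period 2 —
Births: 9590 × 0.387 = 3711  |  11693 × 0.234 = 2736 → 6447
10–19: 7490 × 0.973 = 7288
20–29: 13038 × 0.959 = 12503
30–39: 9590 × 0.943 = 9043
40+: 11693 × 0.954 + 18875 × 0.494 = 11155 + 9324 = 20479
End of period: [6447, 7288, 12503, 9043, 20479]
Dependents (band 0–9 + band 40+) = 6447 + 20479 = 26926; working-age = 28834; ratio = 26926/28834 × 100 = 93.4

93.4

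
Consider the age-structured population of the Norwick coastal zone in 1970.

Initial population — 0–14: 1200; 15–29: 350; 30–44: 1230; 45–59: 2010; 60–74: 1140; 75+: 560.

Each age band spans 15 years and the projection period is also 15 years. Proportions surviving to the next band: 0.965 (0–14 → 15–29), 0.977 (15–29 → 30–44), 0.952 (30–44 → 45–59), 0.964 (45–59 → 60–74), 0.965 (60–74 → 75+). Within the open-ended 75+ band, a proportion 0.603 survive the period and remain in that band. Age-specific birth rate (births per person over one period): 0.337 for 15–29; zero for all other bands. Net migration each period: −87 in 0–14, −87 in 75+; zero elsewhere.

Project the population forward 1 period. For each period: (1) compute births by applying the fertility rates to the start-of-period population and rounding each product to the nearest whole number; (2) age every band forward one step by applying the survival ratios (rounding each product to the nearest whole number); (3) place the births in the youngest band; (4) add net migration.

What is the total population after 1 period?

Call the groups 1 to 6, youngest first.
Period 1:
Births: 350 × 0.337 = 118
Group 2: 1200 × 0.965 = 1158
Group 3: 350 × 0.977 = 342
Group 4: 1230 × 0.952 = 1171
Group 5: 2010 × 0.964 = 1938
Group 6: 1140 × 0.965 + 560 × 0.603 = 1100 + 338 = 1438
Net migration: Group 1 − 87 → 31; Group 6 − 87 → 1351
→ [31, 1158, 342, 1171, 1938, 1351]
Total after period 1: 31 + 1158 + 342 + 1171 + 1938 + 1351 = 5991

5991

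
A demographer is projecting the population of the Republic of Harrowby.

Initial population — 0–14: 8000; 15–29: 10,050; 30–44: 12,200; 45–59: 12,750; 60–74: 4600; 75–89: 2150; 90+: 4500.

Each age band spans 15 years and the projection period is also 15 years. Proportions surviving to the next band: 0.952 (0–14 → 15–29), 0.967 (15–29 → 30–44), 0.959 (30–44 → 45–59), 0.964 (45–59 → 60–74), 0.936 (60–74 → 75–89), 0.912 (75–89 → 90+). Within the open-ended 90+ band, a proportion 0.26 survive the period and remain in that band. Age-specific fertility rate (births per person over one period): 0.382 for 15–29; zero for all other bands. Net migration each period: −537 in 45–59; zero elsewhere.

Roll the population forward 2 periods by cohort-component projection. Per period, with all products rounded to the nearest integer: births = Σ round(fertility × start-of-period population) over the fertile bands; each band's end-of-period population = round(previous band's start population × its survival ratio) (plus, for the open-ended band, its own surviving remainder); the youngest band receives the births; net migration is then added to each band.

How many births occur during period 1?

3839

Numbering the groups 1..7 from youngest to oldest:
— Period 1 —
Births: 10050 × 0.382 = 3839
Group 2: 8000 × 0.952 = 7616
Group 3: 10050 × 0.967 = 9718
Group 4: 12200 × 0.959 = 11700
Group 5: 12750 × 0.964 = 12291
Group 6: 4600 × 0.936 = 4306
Group 7: 2150 × 0.912 + 4500 × 0.26 = 1961 + 1170 = 3131
Net migration: Group 4 − 537 → 11163
Giving 3839 / 7616 / 9718 / 11163 / 12291 / 4306 / 3131.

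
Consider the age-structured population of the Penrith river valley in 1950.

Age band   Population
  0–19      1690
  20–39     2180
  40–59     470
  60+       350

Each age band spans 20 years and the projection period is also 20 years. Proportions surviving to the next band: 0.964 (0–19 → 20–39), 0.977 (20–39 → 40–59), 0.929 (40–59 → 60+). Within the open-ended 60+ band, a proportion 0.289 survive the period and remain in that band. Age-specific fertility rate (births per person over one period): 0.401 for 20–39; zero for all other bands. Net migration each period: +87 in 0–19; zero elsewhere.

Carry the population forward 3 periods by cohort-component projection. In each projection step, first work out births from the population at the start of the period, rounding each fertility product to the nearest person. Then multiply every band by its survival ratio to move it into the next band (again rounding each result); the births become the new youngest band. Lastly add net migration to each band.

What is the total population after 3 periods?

(Groups numbered youngest = 1 to oldest = 4.)
— Period 1 —
Births: 2180 * 0.401 = 874
Group 2: 1690 * 0.964 = 1629
Group 3: 2180 * 0.977 = 2130
Group 4: 470 * 0.929 + 350 * 0.289 = 437 + 101 = 538
Net migration: Group 1 + 87 → 961
→ [961, 1629, 2130, 538]
— Period 2 —
Births: 1629 * 0.401 = 653
Group 2: 961 * 0.964 = 926
Group 3: 1629 * 0.977 = 1592
Group 4: 2130 * 0.929 + 538 * 0.289 = 1979 + 155 = 2134
Net migration: Group 1 + 87 → 740
→ [740, 926, 1592, 2134]
— Period 3 —
Births: 926 * 0.401 = 371
Group 2: 740 * 0.964 = 713
Group 3: 926 * 0.977 = 905
Group 4: 1592 * 0.929 + 2134 * 0.289 = 1479 + 617 = 2096
Net migration: Group 1 + 87 → 458
→ [458, 713, 905, 2096]
Total after period 3: 458 + 713 + 905 + 2096 = 4172

4172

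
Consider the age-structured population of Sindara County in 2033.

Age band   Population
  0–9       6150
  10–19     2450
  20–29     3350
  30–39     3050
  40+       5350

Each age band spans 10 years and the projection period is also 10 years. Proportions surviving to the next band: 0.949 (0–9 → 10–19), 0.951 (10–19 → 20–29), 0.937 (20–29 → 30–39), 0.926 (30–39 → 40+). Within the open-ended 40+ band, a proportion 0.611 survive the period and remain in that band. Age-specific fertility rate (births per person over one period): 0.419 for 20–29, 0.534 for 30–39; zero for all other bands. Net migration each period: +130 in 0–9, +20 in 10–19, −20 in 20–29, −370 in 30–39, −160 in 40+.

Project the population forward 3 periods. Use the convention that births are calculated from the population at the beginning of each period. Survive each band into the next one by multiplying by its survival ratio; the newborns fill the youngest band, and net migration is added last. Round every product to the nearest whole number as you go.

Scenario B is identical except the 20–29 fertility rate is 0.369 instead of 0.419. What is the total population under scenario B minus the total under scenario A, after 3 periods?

Period 1.
Births: 3350 × 0.419 = 1404, 3050 × 0.534 = 1629 ⇒ total 3033
10–19: 6150 × 0.949 = 5836
20–29: 2450 × 0.951 = 2330
30–39: 3350 × 0.937 = 3139
40+: 3050 × 0.926 + 5350 × 0.611 = 2824 + 3269 = 6093
Net migration: 0–9 + 130 → 3163; 10–19 + 20 → 5856; 20–29 − 20 → 2310; 30–39 − 370 → 2769; 40+ − 160 → 5933
Giving 3163 / 5856 / 2310 / 2769 / 5933.
Period 2.
Births: 2310 × 0.419 = 968, 2769 × 0.534 = 1479 ⇒ total 2447
10–19: 3163 × 0.949 = 3002
20–29: 5856 × 0.951 = 5569
30–39: 2310 × 0.937 = 2164
40+: 2769 × 0.926 + 5933 × 0.611 = 2564 + 3625 = 6189
Net migration: 0–9 + 130 → 2577; 10–19 + 20 → 3022; 20–29 − 20 → 5549; 30–39 − 370 → 1794; 40+ − 160 → 6029
Giving 2577 / 3022 / 5549 / 1794 / 6029.
Period 3.
Births: 5549 × 0.419 = 2325, 1794 × 0.534 = 958 ⇒ total 3283
10–19: 2577 × 0.949 = 2446
20–29: 3022 × 0.951 = 2874
30–39: 5549 × 0.937 = 5199
40+: 1794 × 0.926 + 6029 × 0.611 = 1661 + 3684 = 5345
Net migration: 0–9 + 130 → 3413; 10–19 + 20 → 2466; 20–29 − 20 → 2854; 30–39 − 370 → 4829; 40+ − 160 → 5185
Giving 3413 / 2466 / 2854 / 4829 / 5185.
Scenario A total after 3 periods: 18747
Scenario B projection —
Period 1.
Births: 3350 × 0.369 = 1236, 3050 × 0.534 = 1629 ⇒ total 2865
10–19: 6150 × 0.949 = 5836
20–29: 2450 × 0.951 = 2330
30–39: 3350 × 0.937 = 3139
40+: 3050 × 0.926 + 5350 × 0.611 = 2824 + 3269 = 6093
Net migration: 0–9 + 130 → 2995; 10–19 + 20 → 5856; 20–29 − 20 → 2310; 30–39 − 370 → 2769; 40+ − 160 → 5933
Giving 2995 / 5856 / 2310 / 2769 / 5933.
Period 2.
Births: 2310 × 0.369 = 852, 2769 × 0.534 = 1479 ⇒ total 2331
10–19: 2995 × 0.949 = 2842
20–29: 5856 × 0.951 = 5569
30–39: 2310 × 0.937 = 2164
40+: 2769 × 0.926 + 5933 × 0.611 = 2564 + 3625 = 6189
Net migration: 0–9 + 130 → 2461; 10–19 + 20 → 2862; 20–29 − 20 → 5549; 30–39 − 370 → 1794; 40+ − 160 → 6029
Giving 2461 / 2862 / 5549 / 1794 / 6029.
Period 3.
Births: 5549 × 0.369 = 2048, 1794 × 0.534 = 958 ⇒ total 3006
10–19: 2461 × 0.949 = 2335
20–29: 2862 × 0.951 = 2722
30–39: 5549 × 0.937 = 5199
40+: 1794 × 0.926 + 6029 × 0.611 = 1661 + 3684 = 5345
Net migration: 0–9 + 130 → 3136; 10–19 + 20 → 2355; 20–29 − 20 → 2702; 30–39 − 370 → 4829; 40+ − 160 → 5185
Giving 3136 / 2355 / 2702 / 4829 / 5185.
Scenario B total after 3 periods: 18207
Difference B − A = 18207 − 18747 = -540

-540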